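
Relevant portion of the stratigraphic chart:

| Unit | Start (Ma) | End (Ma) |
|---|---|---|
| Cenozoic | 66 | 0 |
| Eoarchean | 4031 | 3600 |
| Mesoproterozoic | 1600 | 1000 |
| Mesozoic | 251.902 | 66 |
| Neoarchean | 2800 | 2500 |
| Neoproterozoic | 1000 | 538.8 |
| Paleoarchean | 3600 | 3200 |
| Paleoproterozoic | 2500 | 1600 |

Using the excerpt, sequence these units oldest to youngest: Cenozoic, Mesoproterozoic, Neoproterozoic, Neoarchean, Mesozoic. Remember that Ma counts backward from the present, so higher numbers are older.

Read off each span (Ma): Cenozoic 66–0; Mesoproterozoic 1600–1000; Neoproterozoic 1000–538.8; Neoarchean 2800–2500; Mesozoic 251.902–66.
Larger Ma is older, so oldest→youngest is Neoarchean, Mesoproterozoic, Neoproterozoic, Mesozoic, Cenozoic.

Neoarchean, Mesoproterozoic, Neoproterozoic, Mesozoic, Cenozoic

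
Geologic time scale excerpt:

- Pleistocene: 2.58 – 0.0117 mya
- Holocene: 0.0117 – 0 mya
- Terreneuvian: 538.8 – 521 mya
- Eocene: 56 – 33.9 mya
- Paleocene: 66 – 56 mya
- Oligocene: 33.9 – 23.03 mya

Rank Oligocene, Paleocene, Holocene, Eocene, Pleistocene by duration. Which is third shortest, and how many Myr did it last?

Durations: Oligocene 10.87; Paleocene 10; Holocene 0.0117; Eocene 22.1; Pleistocene 2.5683 Myr.
Sorted shortest-first: Holocene (0.0117), Pleistocene (2.5683), Paleocene (10), Oligocene (10.87), Eocene (22.1).
The third shortest is Paleocene at 10 Myr.

Paleocene, 10 million years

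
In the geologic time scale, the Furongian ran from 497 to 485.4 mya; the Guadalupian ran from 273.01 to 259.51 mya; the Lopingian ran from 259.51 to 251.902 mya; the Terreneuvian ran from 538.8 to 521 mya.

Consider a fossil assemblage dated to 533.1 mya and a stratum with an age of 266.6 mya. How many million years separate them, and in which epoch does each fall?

Elapsed time: 533.1 − 266.6 = 266.5 Myr.
533.1 Ma lies within 538.8–521 Ma: Terreneuvian.
266.6 Ma lies within 273.01–259.51 Ma: Guadalupian.

266.5 million years apart; the first in the Terreneuvian, the second in the Guadalupian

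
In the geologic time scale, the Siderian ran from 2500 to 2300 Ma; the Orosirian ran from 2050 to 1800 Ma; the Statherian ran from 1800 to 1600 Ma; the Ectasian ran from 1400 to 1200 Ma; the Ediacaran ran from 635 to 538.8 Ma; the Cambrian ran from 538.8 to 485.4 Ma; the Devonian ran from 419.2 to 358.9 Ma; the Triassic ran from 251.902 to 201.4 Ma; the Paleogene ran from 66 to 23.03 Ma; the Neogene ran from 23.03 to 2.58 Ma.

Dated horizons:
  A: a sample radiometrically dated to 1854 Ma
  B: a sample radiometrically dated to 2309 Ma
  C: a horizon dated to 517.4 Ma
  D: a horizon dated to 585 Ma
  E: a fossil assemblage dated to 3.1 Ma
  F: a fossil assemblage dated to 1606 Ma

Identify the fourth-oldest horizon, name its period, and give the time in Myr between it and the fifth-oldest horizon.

Larger Ma means older, so oldest first: B 2309 > A 1854 > F 1606 > D 585 > C 517.4 > E 3.1.
Counting 4 along gives D (585 Ma); the excerpt puts that inside the Ediacaran, 635–538.8 Ma.
Next in line is C (517.4 Ma), and 585 − 517.4 = 67.6 Myr.

D, in the Ediacaran; 67.6 million years to C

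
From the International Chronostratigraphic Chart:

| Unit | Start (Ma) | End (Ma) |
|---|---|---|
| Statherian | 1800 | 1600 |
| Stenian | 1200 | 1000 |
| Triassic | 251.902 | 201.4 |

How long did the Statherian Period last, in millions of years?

200 million years

1800 − 1600 = 200 million years.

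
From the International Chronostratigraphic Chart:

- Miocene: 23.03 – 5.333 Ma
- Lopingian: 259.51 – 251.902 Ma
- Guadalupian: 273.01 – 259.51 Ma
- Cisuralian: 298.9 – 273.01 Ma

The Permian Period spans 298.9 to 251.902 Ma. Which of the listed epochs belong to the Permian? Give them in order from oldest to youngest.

Cisuralian, Guadalupian, Lopingian

Epochs with both bounds inside 298.9–251.902 Ma: Cisuralian (298.9–273.01), Guadalupian (273.01–259.51), Lopingian (259.51–251.902).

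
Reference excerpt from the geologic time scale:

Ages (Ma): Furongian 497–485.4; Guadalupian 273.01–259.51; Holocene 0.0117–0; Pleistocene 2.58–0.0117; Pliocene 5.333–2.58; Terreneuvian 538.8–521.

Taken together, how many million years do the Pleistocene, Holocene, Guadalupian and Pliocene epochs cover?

18.833 million years

Each duration: Pleistocene = 2.5683; Holocene = 0.0117; Guadalupian = 13.5; Pliocene = 2.753.
Sum: 2.5683 + 0.0117 + 13.5 + 2.753 = 18.833 Myr.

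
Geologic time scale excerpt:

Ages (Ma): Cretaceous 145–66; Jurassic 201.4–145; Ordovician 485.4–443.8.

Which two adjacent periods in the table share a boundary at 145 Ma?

The Jurassic ends at 145 Ma and the Cretaceous begins at 145 Ma, so they share that boundary.

Jurassic and Cretaceous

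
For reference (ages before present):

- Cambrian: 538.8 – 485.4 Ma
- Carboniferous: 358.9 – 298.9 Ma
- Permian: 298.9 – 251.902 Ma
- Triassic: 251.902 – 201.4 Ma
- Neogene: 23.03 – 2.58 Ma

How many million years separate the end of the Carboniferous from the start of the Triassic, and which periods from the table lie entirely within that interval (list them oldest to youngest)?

End of Carboniferous = 298.9 Ma; start of Triassic = 251.902 Ma.
Gap = 298.9 − 251.902 = 46.998 Myr.
Periods wholly inside 298.9–251.902 Ma: Permian (298.9–251.902).

46.998 million years; Permian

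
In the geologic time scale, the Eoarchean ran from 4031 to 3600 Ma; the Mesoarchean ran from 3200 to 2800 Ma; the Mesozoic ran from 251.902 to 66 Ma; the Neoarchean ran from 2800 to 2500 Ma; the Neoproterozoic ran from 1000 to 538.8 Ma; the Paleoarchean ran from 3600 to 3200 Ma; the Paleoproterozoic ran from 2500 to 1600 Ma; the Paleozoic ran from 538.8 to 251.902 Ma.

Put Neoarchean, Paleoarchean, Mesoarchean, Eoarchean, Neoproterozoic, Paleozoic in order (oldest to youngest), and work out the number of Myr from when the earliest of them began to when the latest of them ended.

Eoarchean, Paleoarchean, Mesoarchean, Neoarchean, Neoproterozoic, Paleozoic; total span 3779.098 Myr

Start ages (Ma): Eoarchean 4031, Paleoarchean 3600, Mesoarchean 3200, Neoarchean 2800, Neoproterozoic 1000, Paleozoic 538.8.
Ordered oldest to youngest: Eoarchean, Paleoarchean, Mesoarchean, Neoarchean, Neoproterozoic, Paleozoic.
Span = 4031 − 251.902 = 3779.098 Myr.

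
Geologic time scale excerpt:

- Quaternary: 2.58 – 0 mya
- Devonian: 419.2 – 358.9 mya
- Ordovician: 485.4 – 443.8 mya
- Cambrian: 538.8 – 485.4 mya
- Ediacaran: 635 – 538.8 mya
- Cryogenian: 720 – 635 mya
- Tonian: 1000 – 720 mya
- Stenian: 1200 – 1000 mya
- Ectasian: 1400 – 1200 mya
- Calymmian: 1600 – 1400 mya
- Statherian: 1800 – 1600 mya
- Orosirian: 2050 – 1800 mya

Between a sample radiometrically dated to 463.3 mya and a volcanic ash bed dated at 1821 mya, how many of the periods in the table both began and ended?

8

The older date is 1821 Ma and the younger is 463.3 Ma.
Periods with start < 1821 and end > 463.3 Ma: Statherian (1800–1600), Calymmian (1600–1400), Ectasian (1400–1200), Stenian (1200–1000), Tonian (1000–720), Cryogenian (720–635), Ediacaran (635–538.8), Cambrian (538.8–485.4).
That is 8 complete periods.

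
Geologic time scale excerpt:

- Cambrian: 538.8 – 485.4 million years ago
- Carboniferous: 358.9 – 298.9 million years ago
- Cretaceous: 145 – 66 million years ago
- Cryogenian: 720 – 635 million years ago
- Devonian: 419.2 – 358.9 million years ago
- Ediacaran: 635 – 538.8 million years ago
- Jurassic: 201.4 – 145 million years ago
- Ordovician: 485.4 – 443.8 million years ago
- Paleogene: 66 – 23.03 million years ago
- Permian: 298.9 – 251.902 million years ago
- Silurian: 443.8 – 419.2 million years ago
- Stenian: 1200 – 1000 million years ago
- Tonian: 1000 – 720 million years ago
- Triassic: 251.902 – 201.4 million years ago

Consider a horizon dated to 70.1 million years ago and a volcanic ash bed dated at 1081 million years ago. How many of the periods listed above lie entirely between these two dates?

1081 Ma sits inside the Stenian (1200–1000) and 70.1 Ma inside the Cretaceous (145–66); neither of those is wholly between the two dates.
The listed periods lying completely between them are Tonian, Cryogenian, Ediacaran, Cambrian, Ordovician, Silurian, Devonian, Carboniferous, Permian, Triassic, Jurassic — 11 in all.

11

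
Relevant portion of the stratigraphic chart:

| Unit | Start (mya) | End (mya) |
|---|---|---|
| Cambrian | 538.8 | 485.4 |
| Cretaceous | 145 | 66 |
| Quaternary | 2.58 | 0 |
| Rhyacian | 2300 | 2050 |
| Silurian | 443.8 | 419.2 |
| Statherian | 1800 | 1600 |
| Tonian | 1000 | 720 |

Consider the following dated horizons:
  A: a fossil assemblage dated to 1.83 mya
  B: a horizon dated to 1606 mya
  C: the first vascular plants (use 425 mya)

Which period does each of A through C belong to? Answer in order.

A — Quaternary; B — Statherian; C — Silurian

Match each age against the start–end ranges in the excerpt: A = 1.83 Ma → Quaternary (2.58–0); B = 1606 Ma → Statherian (1800–1600); C = 425 Ma → Silurian (443.8–419.2).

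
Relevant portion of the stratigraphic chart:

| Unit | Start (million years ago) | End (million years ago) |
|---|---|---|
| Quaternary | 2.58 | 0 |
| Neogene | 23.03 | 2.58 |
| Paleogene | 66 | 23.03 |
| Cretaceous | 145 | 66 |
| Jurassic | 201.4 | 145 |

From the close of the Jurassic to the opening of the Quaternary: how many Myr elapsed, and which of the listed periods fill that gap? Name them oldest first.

142.42 million years; Cretaceous, Paleogene, Neogene

End of Jurassic = 145 Ma; start of Quaternary = 2.58 Ma.
Gap = 145 − 2.58 = 142.42 Myr.
Periods wholly inside 145–2.58 Ma: Cretaceous (145–66), Paleogene (66–23.03), Neogene (23.03–2.58).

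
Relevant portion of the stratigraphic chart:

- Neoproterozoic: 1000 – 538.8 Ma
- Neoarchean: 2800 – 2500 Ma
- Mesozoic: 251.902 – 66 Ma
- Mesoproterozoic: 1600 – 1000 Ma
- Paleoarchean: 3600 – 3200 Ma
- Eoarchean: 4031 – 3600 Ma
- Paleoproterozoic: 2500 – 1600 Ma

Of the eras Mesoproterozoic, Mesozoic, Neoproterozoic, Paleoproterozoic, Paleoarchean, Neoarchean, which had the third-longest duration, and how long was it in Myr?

Durations: Mesoproterozoic 600; Mesozoic 185.902; Neoproterozoic 461.2; Paleoproterozoic 900; Paleoarchean 400; Neoarchean 300 Myr.
Sorted longest-first: Paleoproterozoic (900), Mesoproterozoic (600), Neoproterozoic (461.2), Paleoarchean (400), Neoarchean (300), Mesozoic (185.902).
The third longest is Neoproterozoic at 461.2 Myr.

Neoproterozoic, 461.2 million years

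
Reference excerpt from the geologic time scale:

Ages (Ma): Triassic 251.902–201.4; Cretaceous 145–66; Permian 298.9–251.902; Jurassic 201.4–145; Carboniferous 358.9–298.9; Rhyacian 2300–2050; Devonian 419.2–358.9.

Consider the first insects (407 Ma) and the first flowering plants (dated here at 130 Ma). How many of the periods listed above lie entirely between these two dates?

4

407 Ma sits inside the Devonian (419.2–358.9) and 130 Ma inside the Cretaceous (145–66); neither of those is wholly between the two dates.
The listed periods lying completely between them are Carboniferous, Permian, Triassic, Jurassic — 4 in all.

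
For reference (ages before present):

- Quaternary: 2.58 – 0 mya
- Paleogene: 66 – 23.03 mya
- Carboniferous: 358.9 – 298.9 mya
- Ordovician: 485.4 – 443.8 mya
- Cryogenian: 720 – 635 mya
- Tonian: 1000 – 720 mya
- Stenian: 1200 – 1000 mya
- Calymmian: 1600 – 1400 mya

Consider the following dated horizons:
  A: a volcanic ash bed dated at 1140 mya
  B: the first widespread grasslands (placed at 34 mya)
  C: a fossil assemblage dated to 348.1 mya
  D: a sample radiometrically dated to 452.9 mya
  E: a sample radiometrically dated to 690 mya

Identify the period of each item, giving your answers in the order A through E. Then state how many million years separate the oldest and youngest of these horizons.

Match each age against the start–end ranges in the excerpt: A = 1140 Ma → Stenian (1200–1000); B = 34 Ma → Paleogene (66–23.03); C = 348.1 Ma → Carboniferous (358.9–298.9); D = 452.9 Ma → Ordovician (485.4–443.8); E = 690 Ma → Cryogenian (720–635).
The largest age is 1140 Ma and the smallest is 34 Ma; their difference is 1106 Myr.

A — Stenian; B — Paleogene; C — Carboniferous; D — Ordovician; E — Cryogenian; span 1106 million years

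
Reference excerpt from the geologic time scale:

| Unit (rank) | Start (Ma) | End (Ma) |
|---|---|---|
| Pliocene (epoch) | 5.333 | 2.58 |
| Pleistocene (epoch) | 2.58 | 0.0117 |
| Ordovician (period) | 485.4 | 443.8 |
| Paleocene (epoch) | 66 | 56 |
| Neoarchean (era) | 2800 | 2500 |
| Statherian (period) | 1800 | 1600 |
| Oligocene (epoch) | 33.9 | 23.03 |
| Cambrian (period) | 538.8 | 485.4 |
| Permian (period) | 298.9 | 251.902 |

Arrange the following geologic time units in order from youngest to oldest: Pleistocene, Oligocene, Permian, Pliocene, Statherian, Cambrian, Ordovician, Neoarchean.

The oldest of these is Neoarchean (starts 2800 Ma) and the youngest is Pleistocene (ends 0.0117 Ma).
In between, by decreasing start age: Statherian (1800), Cambrian (538.8), Ordovician (485.4), Permian (298.9), Oligocene (33.9), Pliocene (5.333).
Listing youngest first means reversing that sequence.

Pleistocene → Pliocene → Oligocene → Permian → Ordovician → Cambrian → Statherian → Neoarchean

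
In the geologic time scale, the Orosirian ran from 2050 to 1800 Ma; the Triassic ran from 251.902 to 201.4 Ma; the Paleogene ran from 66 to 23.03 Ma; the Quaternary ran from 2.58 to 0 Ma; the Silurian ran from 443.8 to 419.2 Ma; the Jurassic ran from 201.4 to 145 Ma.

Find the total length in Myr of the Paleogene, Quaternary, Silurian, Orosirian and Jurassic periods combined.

Each duration: Paleogene = 42.97; Quaternary = 2.58; Silurian = 24.6; Orosirian = 250; Jurassic = 56.4.
Sum: 42.97 + 2.58 + 24.6 + 250 + 56.4 = 376.55 Myr.

376.55 million years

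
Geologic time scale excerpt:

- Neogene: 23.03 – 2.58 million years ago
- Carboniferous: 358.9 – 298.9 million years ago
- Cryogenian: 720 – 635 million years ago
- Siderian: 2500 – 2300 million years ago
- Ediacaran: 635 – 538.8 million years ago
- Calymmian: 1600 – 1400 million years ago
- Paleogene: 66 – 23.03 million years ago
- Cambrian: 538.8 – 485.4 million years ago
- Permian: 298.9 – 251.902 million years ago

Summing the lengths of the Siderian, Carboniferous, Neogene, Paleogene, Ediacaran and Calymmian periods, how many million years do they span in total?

619.62 million years

Each duration: Siderian = 200; Carboniferous = 60; Neogene = 20.45; Paleogene = 42.97; Ediacaran = 96.2; Calymmian = 200.
Sum: 200 + 60 + 20.45 + 42.97 + 96.2 + 200 = 619.62 Myr.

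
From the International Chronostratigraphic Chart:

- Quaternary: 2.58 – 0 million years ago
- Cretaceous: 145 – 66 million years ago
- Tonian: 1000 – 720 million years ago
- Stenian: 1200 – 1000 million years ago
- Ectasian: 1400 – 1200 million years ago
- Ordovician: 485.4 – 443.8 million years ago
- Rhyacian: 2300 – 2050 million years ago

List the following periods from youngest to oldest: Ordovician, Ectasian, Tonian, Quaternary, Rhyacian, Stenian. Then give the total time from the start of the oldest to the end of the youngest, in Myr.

Quaternary → Ordovician → Tonian → Stenian → Ectasian → Rhyacian; total span 2300 Myr

From the excerpt: Ordovician 485.4–443.8; Ectasian 1400–1200; Tonian 1000–720; Quaternary 2.58–0; Rhyacian 2300–2050; Stenian 1200–1000 (Ma).
Larger Ma is earlier, so the oldest is Rhyacian and the youngest is Quaternary; youngest to oldest: Quaternary, Ordovician, Tonian, Stenian, Ectasian, Rhyacian.
Oldest start 2300 minus youngest end 0 gives 2300 Myr overall.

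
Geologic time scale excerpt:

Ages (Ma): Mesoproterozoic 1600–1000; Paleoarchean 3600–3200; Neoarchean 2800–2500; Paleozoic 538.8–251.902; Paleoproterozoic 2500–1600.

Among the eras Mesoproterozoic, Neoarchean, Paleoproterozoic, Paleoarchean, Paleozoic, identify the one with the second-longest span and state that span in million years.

Mesoproterozoic, 600 million years

Start − end for each: Mesoproterozoic 1600 − 1000 = 600; Neoarchean 2800 − 2500 = 300; Paleoproterozoic 2500 − 1600 = 900; Paleoarchean 3600 − 3200 = 400; Paleozoic 538.8 − 251.902 = 286.898.
Ranking these from longest: Paleoproterozoic > Mesoproterozoic > Paleoarchean > Neoarchean > Paleozoic.
Position 2 in that ranking is Mesoproterozoic, which lasted 600 Myr.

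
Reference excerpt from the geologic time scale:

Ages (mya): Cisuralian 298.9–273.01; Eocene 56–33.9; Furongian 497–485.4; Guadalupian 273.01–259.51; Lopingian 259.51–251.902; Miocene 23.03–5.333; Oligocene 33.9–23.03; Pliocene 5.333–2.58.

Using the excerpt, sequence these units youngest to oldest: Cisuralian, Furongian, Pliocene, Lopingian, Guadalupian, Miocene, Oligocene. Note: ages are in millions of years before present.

Pliocene → Miocene → Oligocene → Lopingian → Guadalupian → Cisuralian → Furongian

Sorting by start age (ascending Ma, since larger Ma = older): Pliocene start 5.333, Miocene start 23.03, Oligocene start 33.9, Lopingian start 259.51, Guadalupian start 273.01, Cisuralian start 298.9, Furongian start 497.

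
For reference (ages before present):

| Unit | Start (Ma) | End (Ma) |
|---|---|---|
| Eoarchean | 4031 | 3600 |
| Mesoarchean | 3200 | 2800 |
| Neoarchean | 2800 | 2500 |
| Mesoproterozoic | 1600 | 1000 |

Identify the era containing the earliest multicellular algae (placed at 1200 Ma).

1200 Ma lies between 1600 and 1000 Ma, so it falls in the Mesoproterozoic.

Mesoproterozoic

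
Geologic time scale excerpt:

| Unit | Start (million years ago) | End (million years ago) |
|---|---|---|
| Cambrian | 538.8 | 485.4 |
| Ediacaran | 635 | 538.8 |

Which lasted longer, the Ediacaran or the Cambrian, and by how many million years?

Ediacaran, by 42.8 million years

Ediacaran: 635 − 538.8 = 96.2 Myr.
Cambrian: 538.8 − 485.4 = 53.4 Myr.
Difference: 96.2 − 53.4 = 42.8 Myr, so the Ediacaran was longer.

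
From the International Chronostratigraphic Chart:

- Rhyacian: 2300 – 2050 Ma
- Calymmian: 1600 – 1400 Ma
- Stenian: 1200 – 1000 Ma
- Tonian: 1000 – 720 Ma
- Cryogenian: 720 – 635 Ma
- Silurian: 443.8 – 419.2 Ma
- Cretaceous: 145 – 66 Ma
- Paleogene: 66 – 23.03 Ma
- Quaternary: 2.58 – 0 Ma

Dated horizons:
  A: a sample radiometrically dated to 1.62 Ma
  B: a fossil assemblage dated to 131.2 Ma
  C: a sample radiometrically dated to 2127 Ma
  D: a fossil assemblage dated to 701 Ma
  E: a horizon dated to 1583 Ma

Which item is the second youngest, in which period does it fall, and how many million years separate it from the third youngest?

Sorted youngest-first by Ma: A (1.62), B (131.2), D (701), E (1583), C (2127).
The second youngest is B at 131.2 Ma, which lies in 145–66 Ma: the Cretaceous.
The third youngest is D at 701 Ma; separation = |131.2 − 701| = 569.8 Myr.

B, in the Cretaceous; 569.8 million years to D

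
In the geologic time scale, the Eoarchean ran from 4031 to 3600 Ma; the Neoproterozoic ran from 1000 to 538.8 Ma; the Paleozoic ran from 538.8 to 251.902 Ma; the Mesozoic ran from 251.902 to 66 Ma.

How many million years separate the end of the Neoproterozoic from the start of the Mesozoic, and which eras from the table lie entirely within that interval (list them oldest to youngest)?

The Neoproterozoic closes at 538.8 Ma and the Mesozoic opens at 251.902 Ma, so the interval is 538.8 − 251.902 = 286.898 Myr.
An era fits inside if it starts at or after 538.8 Ma and ends at or before 251.902 Ma; oldest first that gives Paleozoic.

286.898 million years; Paleozoic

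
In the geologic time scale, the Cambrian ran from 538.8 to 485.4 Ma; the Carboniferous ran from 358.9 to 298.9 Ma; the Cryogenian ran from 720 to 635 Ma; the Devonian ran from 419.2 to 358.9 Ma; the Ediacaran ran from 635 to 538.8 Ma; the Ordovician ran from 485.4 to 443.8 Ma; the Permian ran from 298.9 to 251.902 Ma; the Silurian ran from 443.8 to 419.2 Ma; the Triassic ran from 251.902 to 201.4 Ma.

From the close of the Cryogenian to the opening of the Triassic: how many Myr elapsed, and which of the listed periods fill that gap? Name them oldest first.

383.098 million years; Ediacaran, Cambrian, Ordovician, Silurian, Devonian, Carboniferous, Permian

The Cryogenian closes at 635 Ma and the Triassic opens at 251.902 Ma, so the interval is 635 − 251.902 = 383.098 Myr.
A period fits inside if it starts at or after 635 Ma and ends at or before 251.902 Ma; oldest first that gives Ediacaran, Cambrian, Ordovician, Silurian, Devonian, Carboniferous, Permian.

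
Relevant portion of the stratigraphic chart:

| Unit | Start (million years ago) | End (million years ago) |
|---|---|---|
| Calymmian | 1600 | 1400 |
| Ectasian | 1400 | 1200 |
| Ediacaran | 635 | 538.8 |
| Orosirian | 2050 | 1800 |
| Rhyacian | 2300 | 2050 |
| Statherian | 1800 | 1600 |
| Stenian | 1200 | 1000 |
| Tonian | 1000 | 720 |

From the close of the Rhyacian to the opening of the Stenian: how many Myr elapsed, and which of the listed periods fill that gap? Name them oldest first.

850 million years; Orosirian, Statherian, Calymmian, Ectasian

End of Rhyacian = 2050 Ma; start of Stenian = 1200 Ma.
Gap = 2050 − 1200 = 850 Myr.
Periods wholly inside 2050–1200 Ma: Orosirian (2050–1800), Statherian (1800–1600), Calymmian (1600–1400), Ectasian (1400–1200).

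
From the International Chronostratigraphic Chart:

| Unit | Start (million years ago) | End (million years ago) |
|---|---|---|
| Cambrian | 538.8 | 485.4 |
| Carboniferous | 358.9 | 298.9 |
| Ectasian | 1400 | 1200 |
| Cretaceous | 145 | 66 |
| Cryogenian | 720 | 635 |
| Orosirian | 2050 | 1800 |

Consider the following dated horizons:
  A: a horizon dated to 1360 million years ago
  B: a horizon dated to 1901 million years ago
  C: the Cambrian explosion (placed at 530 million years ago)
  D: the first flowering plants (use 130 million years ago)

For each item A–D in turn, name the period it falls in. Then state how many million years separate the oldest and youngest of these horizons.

Match each age against the start–end ranges in the excerpt: A = 1360 Ma → Ectasian (1400–1200); B = 1901 Ma → Orosirian (2050–1800); C = 530 Ma → Cambrian (538.8–485.4); D = 130 Ma → Cretaceous (145–66).
The largest age is 1901 Ma and the smallest is 130 Ma; their difference is 1771 Myr.

A — Ectasian; B — Orosirian; C — Cambrian; D — Cretaceous; span 1771 million years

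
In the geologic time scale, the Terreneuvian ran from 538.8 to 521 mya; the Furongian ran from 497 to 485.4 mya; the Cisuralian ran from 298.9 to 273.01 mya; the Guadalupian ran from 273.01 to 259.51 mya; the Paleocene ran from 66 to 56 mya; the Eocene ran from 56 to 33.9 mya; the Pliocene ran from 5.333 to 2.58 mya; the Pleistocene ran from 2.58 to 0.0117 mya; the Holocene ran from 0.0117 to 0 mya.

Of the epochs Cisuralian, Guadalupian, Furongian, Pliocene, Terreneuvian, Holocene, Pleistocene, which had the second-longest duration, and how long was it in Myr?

Terreneuvian, 17.8 million years

Start − end for each: Cisuralian 298.9 − 273.01 = 25.89; Guadalupian 273.01 − 259.51 = 13.5; Furongian 497 − 485.4 = 11.6; Pliocene 5.333 − 2.58 = 2.753; Terreneuvian 538.8 − 521 = 17.8; Holocene 0.0117 − 0 = 0.0117; Pleistocene 2.58 − 0.0117 = 2.5683.
Ranking these from longest: Cisuralian > Terreneuvian > Guadalupian > Furongian > Pliocene > Pleistocene > Holocene.
Position 2 in that ranking is Terreneuvian, which lasted 17.8 Myr.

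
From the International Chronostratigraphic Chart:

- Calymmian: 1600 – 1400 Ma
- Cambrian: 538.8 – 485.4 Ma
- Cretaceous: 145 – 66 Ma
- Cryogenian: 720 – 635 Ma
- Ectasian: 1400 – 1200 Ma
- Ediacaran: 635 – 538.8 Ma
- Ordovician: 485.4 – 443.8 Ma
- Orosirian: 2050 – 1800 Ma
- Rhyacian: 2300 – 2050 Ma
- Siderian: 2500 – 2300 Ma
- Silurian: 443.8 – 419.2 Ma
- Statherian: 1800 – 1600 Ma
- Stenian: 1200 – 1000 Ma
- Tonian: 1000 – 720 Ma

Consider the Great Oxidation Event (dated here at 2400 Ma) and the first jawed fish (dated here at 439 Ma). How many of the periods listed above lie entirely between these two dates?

11

2400 Ma sits inside the Siderian (2500–2300) and 439 Ma inside the Silurian (443.8–419.2); neither of those is wholly between the two dates.
The listed periods lying completely between them are Rhyacian, Orosirian, Statherian, Calymmian, Ectasian, Stenian, Tonian, Cryogenian, Ediacaran, Cambrian, Ordovician — 11 in all.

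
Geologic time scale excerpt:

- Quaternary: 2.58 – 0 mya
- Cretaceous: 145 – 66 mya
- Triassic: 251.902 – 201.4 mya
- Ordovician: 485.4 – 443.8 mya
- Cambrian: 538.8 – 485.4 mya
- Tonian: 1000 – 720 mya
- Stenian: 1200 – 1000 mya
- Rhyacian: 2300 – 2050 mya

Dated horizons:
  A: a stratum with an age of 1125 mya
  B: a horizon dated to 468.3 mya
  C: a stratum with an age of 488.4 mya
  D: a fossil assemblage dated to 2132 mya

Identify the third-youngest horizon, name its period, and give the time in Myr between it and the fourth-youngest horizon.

Smaller Ma means younger, so youngest first: B 468.3 < C 488.4 < A 1125 < D 2132.
Counting 3 along gives A (1125 Ma); the excerpt puts that inside the Stenian, 1200–1000 Ma.
Next in line is D (2132 Ma), and 2132 − 1125 = 1007 Myr.

A, in the Stenian; 1007 million years to D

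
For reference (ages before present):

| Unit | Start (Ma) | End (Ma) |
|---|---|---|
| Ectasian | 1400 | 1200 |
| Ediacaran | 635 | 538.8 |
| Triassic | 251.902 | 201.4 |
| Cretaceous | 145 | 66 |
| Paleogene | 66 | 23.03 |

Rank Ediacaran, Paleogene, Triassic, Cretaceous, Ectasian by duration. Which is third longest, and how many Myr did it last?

Start − end for each: Ediacaran 635 − 538.8 = 96.2; Paleogene 66 − 23.03 = 42.97; Triassic 251.902 − 201.4 = 50.502; Cretaceous 145 − 66 = 79; Ectasian 1400 − 1200 = 200.
Ranking these from longest: Ectasian > Ediacaran > Cretaceous > Triassic > Paleogene.
Position 3 in that ranking is Cretaceous, which lasted 79 Myr.

Cretaceous, 79 million years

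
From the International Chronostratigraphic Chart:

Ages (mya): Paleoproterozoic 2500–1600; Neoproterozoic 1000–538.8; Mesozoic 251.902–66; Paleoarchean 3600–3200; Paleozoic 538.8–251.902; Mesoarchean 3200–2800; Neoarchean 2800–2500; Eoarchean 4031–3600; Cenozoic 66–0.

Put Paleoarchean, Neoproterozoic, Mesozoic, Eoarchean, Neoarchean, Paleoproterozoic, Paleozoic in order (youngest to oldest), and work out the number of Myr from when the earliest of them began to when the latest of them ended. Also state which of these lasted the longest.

From the excerpt: Paleoarchean 3600–3200; Neoproterozoic 1000–538.8; Mesozoic 251.902–66; Eoarchean 4031–3600; Neoarchean 2800–2500; Paleoproterozoic 2500–1600; Paleozoic 538.8–251.902 (Ma).
Larger Ma is earlier, so the oldest is Eoarchean and the youngest is Mesozoic; youngest to oldest: Mesozoic, Paleozoic, Neoproterozoic, Paleoproterozoic, Neoarchean, Paleoarchean, Eoarchean.
Oldest start 4031 minus youngest end 66 gives 3965 Myr overall.
Individual lengths (start − end): Paleozoic 286.898; Neoarchean 300; Paleoarchean 400; Neoproterozoic 461.2; Eoarchean 431; Mesozoic 185.902; Paleoproterozoic 900. The largest is Paleoproterozoic at 900 Myr.

Mesozoic → Paleozoic → Neoproterozoic → Paleoproterozoic → Neoarchean → Paleoarchean → Eoarchean; total span 3965 Myr; longest is Paleoproterozoic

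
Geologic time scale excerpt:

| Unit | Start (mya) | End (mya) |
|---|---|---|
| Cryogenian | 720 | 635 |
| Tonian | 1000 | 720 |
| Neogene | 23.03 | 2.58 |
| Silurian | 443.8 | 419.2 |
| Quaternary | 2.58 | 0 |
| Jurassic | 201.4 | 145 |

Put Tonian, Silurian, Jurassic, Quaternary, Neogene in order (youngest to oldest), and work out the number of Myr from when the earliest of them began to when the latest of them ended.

From the excerpt: Tonian 1000–720; Silurian 443.8–419.2; Jurassic 201.4–145; Quaternary 2.58–0; Neogene 23.03–2.58 (Ma).
Larger Ma is earlier, so the oldest is Tonian and the youngest is Quaternary; youngest to oldest: Quaternary, Neogene, Jurassic, Silurian, Tonian.
Oldest start 1000 minus youngest end 0 gives 1000 Myr overall.

Quaternary → Neogene → Jurassic → Silurian → Tonian; total span 1000 Myr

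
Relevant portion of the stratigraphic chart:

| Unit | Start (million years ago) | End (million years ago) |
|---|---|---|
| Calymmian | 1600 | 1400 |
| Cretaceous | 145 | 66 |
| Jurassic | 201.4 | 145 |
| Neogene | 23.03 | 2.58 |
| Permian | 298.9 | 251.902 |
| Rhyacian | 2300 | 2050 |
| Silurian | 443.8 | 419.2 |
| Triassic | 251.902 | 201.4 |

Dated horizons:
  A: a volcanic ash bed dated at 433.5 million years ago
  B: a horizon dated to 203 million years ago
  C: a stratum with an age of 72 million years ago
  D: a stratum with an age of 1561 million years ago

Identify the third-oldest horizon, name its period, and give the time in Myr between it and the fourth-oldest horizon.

B, in the Triassic; 131 million years to C

Larger Ma means older, so oldest first: D 1561 > A 433.5 > B 203 > C 72.
Counting 3 along gives B (203 Ma); the excerpt puts that inside the Triassic, 251.902–201.4 Ma.
Next in line is C (72 Ma), and 203 − 72 = 131 Myr.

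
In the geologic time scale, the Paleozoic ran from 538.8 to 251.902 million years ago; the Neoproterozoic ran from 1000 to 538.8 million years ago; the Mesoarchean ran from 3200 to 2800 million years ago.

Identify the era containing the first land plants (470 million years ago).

Paleozoic

470 Ma lies between 538.8 and 251.902 Ma, so it falls in the Paleozoic.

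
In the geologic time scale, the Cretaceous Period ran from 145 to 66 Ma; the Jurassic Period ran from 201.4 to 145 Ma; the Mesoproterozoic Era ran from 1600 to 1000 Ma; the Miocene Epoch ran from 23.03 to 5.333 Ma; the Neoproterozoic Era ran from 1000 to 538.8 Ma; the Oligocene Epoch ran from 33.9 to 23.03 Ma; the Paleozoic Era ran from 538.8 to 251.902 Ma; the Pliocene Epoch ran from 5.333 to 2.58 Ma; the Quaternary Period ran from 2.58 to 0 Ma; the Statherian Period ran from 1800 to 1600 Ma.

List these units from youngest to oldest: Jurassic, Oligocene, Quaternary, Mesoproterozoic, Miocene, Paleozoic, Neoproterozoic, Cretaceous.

Quaternary, Miocene, Oligocene, Cretaceous, Jurassic, Paleozoic, Neoproterozoic, Mesoproterozoic

Sorting by start age (ascending Ma, since larger Ma = older): Quaternary began 2.58, Miocene began 23.03, Oligocene began 33.9, Cretaceous began 145, Jurassic began 201.4, Paleozoic began 538.8, Neoproterozoic began 1000, Mesoproterozoic began 1600.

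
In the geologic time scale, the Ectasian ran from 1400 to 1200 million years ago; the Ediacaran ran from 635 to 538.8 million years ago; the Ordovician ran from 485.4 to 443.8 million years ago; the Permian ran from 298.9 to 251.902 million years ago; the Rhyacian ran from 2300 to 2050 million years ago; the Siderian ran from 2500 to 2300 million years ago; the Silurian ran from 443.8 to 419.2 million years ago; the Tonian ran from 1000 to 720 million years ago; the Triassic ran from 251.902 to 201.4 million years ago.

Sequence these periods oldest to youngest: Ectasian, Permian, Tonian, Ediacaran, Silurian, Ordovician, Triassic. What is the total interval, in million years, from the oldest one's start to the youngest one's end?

From the excerpt: Ectasian 1400–1200; Permian 298.9–251.902; Tonian 1000–720; Ediacaran 635–538.8; Silurian 443.8–419.2; Ordovician 485.4–443.8; Triassic 251.902–201.4 (Ma).
Larger Ma is earlier, so the oldest is Ectasian and the youngest is Triassic; oldest to youngest: Ectasian, Tonian, Ediacaran, Ordovician, Silurian, Permian, Triassic.
Oldest start 1400 minus youngest end 201.4 gives 1198.6 Myr overall.

Ectasian → Tonian → Ediacaran → Ordovician → Silurian → Permian → Triassic; total span 1198.6 Myr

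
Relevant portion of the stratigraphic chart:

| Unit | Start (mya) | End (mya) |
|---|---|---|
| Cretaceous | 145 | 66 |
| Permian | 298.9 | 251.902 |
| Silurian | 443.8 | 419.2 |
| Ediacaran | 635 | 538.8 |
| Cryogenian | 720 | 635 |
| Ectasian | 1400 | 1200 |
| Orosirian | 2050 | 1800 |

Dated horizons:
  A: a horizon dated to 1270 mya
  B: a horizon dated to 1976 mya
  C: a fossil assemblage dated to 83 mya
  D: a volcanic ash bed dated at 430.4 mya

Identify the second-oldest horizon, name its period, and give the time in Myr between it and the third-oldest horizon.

Sorted oldest-first by Ma: B (1976), A (1270), D (430.4), C (83).
The second oldest is A at 1270 Ma, which lies in 1400–1200 Ma: the Ectasian.
The third oldest is D at 430.4 Ma; separation = |1270 − 430.4| = 839.6 Myr.

A, in the Ectasian; 839.6 million years to D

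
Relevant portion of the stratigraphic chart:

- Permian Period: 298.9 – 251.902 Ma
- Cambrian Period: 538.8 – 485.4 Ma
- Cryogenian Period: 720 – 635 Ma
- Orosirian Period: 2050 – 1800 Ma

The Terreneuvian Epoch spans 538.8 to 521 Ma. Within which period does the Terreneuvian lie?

Cambrian

The Terreneuvian (538.8–521 Ma) lies entirely within 538.8–485.4 Ma, the Cambrian Period.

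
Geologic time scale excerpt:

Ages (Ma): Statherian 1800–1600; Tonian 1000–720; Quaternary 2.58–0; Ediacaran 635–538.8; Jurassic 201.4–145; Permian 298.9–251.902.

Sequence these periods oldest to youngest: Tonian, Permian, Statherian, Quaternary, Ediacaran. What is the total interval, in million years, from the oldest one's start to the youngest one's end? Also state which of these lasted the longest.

Statherian → Tonian → Ediacaran → Permian → Quaternary; total span 1800 Myr; longest is Tonian

Start ages (Ma): Statherian 1800, Tonian 1000, Ediacaran 635, Permian 298.9, Quaternary 2.58.
Ordered oldest to youngest: Statherian, Tonian, Ediacaran, Permian, Quaternary.
Span = 1800 − 0 = 1800 Myr.
Durations: Ediacaran 96.2, Quaternary 2.58, Tonian 280, Statherian 200, Permian 46.998 → longest is Tonian (280 Myr).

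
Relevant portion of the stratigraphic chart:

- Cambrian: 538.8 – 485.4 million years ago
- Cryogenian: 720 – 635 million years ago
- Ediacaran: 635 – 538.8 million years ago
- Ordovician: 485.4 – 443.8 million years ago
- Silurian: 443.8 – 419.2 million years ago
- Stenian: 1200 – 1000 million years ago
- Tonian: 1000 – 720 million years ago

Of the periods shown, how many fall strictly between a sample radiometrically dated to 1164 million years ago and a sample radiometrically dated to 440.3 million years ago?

5

The older date is 1164 Ma and the younger is 440.3 Ma.
Periods with start < 1164 and end > 440.3 Ma: Tonian (1000–720), Cryogenian (720–635), Ediacaran (635–538.8), Cambrian (538.8–485.4), Ordovician (485.4–443.8).
That is 5 complete periods.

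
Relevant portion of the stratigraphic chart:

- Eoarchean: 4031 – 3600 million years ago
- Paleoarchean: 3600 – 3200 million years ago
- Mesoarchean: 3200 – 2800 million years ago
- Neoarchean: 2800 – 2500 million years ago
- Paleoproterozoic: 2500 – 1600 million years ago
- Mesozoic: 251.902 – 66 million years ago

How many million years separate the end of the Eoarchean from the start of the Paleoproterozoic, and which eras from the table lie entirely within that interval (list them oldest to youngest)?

End of Eoarchean = 3600 Ma; start of Paleoproterozoic = 2500 Ma.
Gap = 3600 − 2500 = 1100 Myr.
Eras wholly inside 3600–2500 Ma: Paleoarchean (3600–3200), Mesoarchean (3200–2800), Neoarchean (2800–2500).

1100 million years; Paleoarchean, Mesoarchean, Neoarchean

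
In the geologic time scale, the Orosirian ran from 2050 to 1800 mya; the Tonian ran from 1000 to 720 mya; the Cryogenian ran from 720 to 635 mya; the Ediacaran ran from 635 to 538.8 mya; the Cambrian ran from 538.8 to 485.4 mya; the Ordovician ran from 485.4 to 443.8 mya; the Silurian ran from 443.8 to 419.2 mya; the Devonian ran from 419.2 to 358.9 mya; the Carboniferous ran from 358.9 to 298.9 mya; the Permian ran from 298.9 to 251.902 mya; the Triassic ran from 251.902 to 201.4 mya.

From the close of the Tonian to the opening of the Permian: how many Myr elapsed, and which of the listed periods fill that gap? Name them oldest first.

421.1 million years; Cryogenian, Ediacaran, Cambrian, Ordovician, Silurian, Devonian, Carboniferous

The Tonian closes at 720 Ma and the Permian opens at 298.9 Ma, so the interval is 720 − 298.9 = 421.1 Myr.
A period fits inside if it starts at or after 720 Ma and ends at or before 298.9 Ma; oldest first that gives Cryogenian, Ediacaran, Cambrian, Ordovician, Silurian, Devonian, Carboniferous.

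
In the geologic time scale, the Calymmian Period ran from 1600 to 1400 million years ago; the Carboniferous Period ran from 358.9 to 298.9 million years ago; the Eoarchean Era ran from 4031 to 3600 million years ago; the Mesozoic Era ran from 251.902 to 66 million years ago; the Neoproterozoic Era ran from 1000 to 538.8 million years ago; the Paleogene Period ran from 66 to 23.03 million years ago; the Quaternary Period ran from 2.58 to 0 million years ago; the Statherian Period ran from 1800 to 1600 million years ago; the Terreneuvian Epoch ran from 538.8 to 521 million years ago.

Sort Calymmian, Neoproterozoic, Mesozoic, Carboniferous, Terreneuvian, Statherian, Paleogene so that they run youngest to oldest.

Read off each span (Ma): Calymmian 1600–1400; Neoproterozoic 1000–538.8; Mesozoic 251.902–66; Carboniferous 358.9–298.9; Terreneuvian 538.8–521; Statherian 1800–1600; Paleogene 66–23.03.
Larger Ma is older, so oldest→youngest is Statherian, Calymmian, Neoproterozoic, Terreneuvian, Carboniferous, Mesozoic, Paleogene; reverse it for youngest→oldest.

Paleogene, Mesozoic, Carboniferous, Terreneuvian, Neoproterozoic, Calymmian, Statherian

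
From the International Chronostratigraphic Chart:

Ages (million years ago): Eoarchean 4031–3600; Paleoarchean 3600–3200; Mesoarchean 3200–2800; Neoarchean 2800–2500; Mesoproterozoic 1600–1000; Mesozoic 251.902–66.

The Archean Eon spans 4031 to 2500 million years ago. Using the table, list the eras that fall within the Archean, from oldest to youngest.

Eras with both bounds inside 4031–2500 Ma: Eoarchean (4031–3600), Paleoarchean (3600–3200), Mesoarchean (3200–2800), Neoarchean (2800–2500).

Eoarchean, Paleoarchean, Mesoarchean, Neoarchean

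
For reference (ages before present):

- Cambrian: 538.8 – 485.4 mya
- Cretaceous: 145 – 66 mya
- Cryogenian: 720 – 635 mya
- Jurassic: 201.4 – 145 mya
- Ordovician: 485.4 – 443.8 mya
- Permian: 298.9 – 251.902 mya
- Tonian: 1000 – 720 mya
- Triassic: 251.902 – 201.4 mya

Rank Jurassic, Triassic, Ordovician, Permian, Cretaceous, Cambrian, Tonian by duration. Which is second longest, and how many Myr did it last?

Cretaceous, 79 million years

Durations: Jurassic 56.4; Triassic 50.502; Ordovician 41.6; Permian 46.998; Cretaceous 79; Cambrian 53.4; Tonian 280 Myr.
Sorted longest-first: Tonian (280), Cretaceous (79), Jurassic (56.4), Cambrian (53.4), Triassic (50.502), Permian (46.998), Ordovician (41.6).
The second longest is Cretaceous at 79 Myr.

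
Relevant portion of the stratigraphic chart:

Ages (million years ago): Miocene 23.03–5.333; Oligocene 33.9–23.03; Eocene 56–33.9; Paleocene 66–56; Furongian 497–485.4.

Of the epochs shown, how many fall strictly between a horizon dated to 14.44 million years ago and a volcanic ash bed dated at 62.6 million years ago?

2

62.6 Ma sits inside the Paleocene (66–56) and 14.44 Ma inside the Miocene (23.03–5.333); neither of those is wholly between the two dates.
The listed epochs lying completely between them are Eocene, Oligocene — 2 in all.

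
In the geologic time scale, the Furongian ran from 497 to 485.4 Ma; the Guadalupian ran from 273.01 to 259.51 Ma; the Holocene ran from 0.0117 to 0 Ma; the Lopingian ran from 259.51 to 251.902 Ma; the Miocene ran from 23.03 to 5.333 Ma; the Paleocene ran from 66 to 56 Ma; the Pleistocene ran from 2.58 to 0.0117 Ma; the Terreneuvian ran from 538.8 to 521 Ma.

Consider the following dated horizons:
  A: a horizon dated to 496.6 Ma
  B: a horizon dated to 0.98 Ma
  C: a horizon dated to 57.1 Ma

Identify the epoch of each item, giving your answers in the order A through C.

Match each age against the start–end ranges in the excerpt: A = 496.6 Ma → Furongian (497–485.4); B = 0.98 Ma → Pleistocene (2.58–0.0117); C = 57.1 Ma → Paleocene (66–56).

A — Furongian; B — Pleistocene; C — Paleocene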